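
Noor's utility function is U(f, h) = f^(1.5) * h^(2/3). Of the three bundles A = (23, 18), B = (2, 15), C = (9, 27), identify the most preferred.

Evaluate utility at each bundle:
U(A) = 757.600.
U(B) = 17.203.
U(C) = 243.000.
Highest utility is A, so A ≻ C ≻ B.

Bundle A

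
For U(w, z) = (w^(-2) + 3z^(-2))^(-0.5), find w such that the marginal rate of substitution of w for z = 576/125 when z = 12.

w = 5

For CES with ρ = -2, MRS = (1/3)·(z/w)^3.
Setting (1/3)·(12/w)^3 = 576/125 gives (12/w)^3 = 1728/125, so 12/w = 2.4 and w = 5.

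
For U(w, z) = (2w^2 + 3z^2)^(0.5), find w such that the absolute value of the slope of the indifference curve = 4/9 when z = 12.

w = 8

For CES with ρ = 2, MRS = (2/3)·(z/w)^(-1).
Setting (2/3)·(12/w)^(-1) = 4/9 gives (12/w)^(-1) = 2/3, so 12/w = 1.5 and w = 8.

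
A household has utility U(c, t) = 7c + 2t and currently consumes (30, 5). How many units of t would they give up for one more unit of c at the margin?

MRS = 3.5

MU_c = 7, MU_t = 2, so MRS = 7/2 = 3.5 at every bundle.
At (30, 5): MRS = 3.5.
So at (30, 5) the consumer would give up 3.5 units of t for one more unit of c.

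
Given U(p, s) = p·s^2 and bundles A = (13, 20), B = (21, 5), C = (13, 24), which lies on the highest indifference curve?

Bundle C

Evaluate utility at each bundle:
U(A) = 5200.
U(B) = 525.
U(C) = 7488.
Highest utility is C, so C ≻ A ≻ B.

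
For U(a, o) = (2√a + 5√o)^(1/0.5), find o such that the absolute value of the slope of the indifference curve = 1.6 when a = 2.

For CES with ρ = 0.5, MRS = (2/5)·√(o/a).
Setting (2/5)·√(o/2) = 1.6 gives √(o/2) = 4, so o/2 = 16 and o = 32.

o = 32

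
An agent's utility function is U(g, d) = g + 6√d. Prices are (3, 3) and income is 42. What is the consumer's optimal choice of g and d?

g* = 5, d* = 9

MU_g = 1, MU_d = 6/(2√d).
MRS = 1 ÷ (6/(2√d)).
Tangency: set MRS = p_g/p_d = 3/3 = 1.
MRS depends only on d: (1/3)·√d = 1 ⇒ √d = 1/(1/3) = 3 ⇒ d* = 9.
From the budget, 3·g = 42 − 3·9 = 15, so g* = 5.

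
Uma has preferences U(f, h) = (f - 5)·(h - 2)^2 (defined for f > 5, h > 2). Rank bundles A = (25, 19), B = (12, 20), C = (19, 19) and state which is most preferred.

Bundle A

Evaluate utility at each bundle:
U(A) = 5780.
U(B) = 2268.
U(C) = 4046.
Highest utility is A, so A ≻ C ≻ B.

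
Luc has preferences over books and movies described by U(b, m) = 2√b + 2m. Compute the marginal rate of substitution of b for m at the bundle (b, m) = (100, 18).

MU_b = 2/(2√b), MU_m = 2.
MRS = 2/(2√b) ÷ 2.
At (100, 18): MRS = 0.05.
So at (100, 18) the consumer would give up 0.05 units of m for one more unit of b.

MRS = 0.05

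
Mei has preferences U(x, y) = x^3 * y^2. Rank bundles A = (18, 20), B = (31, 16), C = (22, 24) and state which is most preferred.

Bundle B

Evaluate utility at each bundle:
U(A) = 2332800.
U(B) = 7626496.
U(C) = 6133248.
Highest utility is B, so B ≻ C ≻ A.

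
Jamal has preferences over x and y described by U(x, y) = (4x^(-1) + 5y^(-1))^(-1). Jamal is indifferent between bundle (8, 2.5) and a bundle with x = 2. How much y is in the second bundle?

U depends on (x, y) only through S = 4x^(-1) + 5y^(-1), so equal utility means equal S. At (8, 2.5): S = 2.5.
With x = 2: 4·2^(-1) = 2, so 5y^(-1) = 2.5 − 2 = 0.5, i.e. y^(-1) = 0.1.
Hence y = 1/0.1 = 10.
Check: U(2, 10) = 0.4.

y = 10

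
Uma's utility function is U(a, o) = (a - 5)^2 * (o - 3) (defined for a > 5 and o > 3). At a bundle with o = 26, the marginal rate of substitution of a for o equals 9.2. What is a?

MU_a = 2·(a−5)·(o−3), MU_o = (a−5)^2.
MRS = (2/1)·(o−3)/(a−5).
Substitute o = 26: MRS = 46/(a − 5). Setting this equal to 9.2 gives a − 5 = 46/9.2 = 5, so a = 10.

a = 10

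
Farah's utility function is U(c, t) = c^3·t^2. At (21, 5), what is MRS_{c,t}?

MRS = 5/14

MU_c = 3·c^2·t^2 and MU_t = 2·c^3·t.
MRS = MU_c/MU_t = (3/2)·t/c.
At (21, 5): MRS = 5/14.
That is, one extra unit of c is worth 5/14 units of t at the margin.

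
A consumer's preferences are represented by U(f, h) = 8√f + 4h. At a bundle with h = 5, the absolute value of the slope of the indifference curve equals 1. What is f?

MU_f = 8/(2√f), MU_h = 4.
MRS = 8/(2√f) ÷ 4.
MRS depends only on f: 1/√f = 1 ⇒ √f = 1/1 = 1 ⇒ f = 1.

f = 1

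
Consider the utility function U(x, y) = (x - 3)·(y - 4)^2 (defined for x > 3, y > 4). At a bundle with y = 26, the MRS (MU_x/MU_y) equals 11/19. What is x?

x = 22

MU_x = (y−4)^2, MU_y = 2·(x−3)·(y−4).
MRS = (1/2)·(y−4)/(x−3).
Substitute y = 26: MRS = 11/(x − 3). Setting this equal to 11/19 gives x − 3 = 11/(11/19) = 19, so x = 22.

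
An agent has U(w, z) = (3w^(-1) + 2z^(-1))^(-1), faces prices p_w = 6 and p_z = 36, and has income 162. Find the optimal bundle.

w* = 9, z* = 3

For CES with ρ = -1, MRS = (3/2)·(z/w)^2.
Tangency: set MRS = p_w/p_z = 6/36 = 1/6.
So (z/w)^2 = 1/9; taking the square root, z/w = 1/3, i.e. z = (1/3)·w.
Substitute into the budget 6·w + 36·z = 162: 18·w = 162, so w* = 9 and z* = (1/3)·9 = 3.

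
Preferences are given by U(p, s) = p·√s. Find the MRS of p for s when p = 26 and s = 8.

MU_p = √s and MU_s = 0.5·p·s^(-0.5).
MRS = MU_p/MU_s = (2)·s/p.
At (26, 8): MRS = 8/13.
That is, one extra unit of p is worth 8/13 units of s at the margin.

MRS = 8/13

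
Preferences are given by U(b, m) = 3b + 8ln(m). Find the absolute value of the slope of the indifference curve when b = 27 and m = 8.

MU_b = 3, MU_m = 8/m.
MRS = 3 ÷ (8/m).
At (27, 8): MRS = 3.
The indifference curve has slope −3 at this bundle.

MRS = 3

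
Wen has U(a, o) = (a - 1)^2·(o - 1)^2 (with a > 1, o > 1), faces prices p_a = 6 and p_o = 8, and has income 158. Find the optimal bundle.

a* = 13, o* = 10

MU_a = 2·(a−1)·(o−1)^2, MU_o = 2·(a−1)^2·(o−1).
MRS = (o−1)/(a−1).
Tangency: set MRS = p_a/p_o = 6/8 = 0.75.
So (o − 1)/(a − 1) = 0.75, i.e. (o − 1) = 0.75·(a − 1).
Rewrite the budget in excess-of-subsistence terms: 6·(a − 1) + 8·(o − 1) = 158 − 6·1 − 8·1 = 144.
Substituting, 12·(a − 1) = 144, so a − 1 = 12 and a* = 13.
Then o − 1 = 0.75·12 = 9, so o* = 10.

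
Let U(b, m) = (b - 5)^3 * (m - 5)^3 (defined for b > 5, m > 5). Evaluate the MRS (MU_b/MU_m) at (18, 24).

MRS = 19/13

MU_b = 3·(b−5)^2·(m−5)^3, MU_m = 3·(b−5)^3·(m−5)^2.
MRS = (m−5)/(b−5).
At (18, 24): MRS = 19/13.
The indifference curve has slope −19/13 at this bundle.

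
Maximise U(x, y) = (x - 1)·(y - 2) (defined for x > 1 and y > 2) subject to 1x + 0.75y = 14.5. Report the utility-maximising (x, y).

x* = 7, y* = 10

MU_x = (y−2), MU_y = (x−1).
MRS = (y−2)/(x−1).
Tangency: set MRS = p_x/p_y = 1/0.75 = 4/3.
So (y − 2)/(x − 1) = 4/3, i.e. (y − 2) = (4/3)·(x − 1).
Rewrite the budget in excess-of-subsistence terms: 1·(x − 1) + 0.75·(y − 2) = 14.5 − 1·1 − 0.75·2 = 12.
Substituting, 2·(x − 1) = 12, so x − 1 = 6 and x* = 7.
Then y − 2 = (4/3)·6 = 8, so y* = 10.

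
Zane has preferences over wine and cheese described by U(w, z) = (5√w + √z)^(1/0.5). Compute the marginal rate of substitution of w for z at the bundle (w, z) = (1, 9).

For CES with ρ = 0.5, MRS = (5/1)·√(z/w).
At (1, 9): MRS = 15.
So at (1, 9) the consumer would give up 15 units of z for one more unit of w.

MRS = 15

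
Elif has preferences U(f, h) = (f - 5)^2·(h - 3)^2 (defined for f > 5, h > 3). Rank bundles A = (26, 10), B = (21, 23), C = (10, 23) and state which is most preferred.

Evaluate utility at each bundle:
U(A) = 21609.
U(B) = 102400.
U(C) = 10000.
Highest utility is B, so B ≻ A ≻ C.

Bundle B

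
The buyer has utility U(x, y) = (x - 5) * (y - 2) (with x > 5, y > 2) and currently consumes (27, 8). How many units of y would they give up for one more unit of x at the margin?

MRS = 3/11

MU_x = (y−2), MU_y = (x−5).
MRS = (y−2)/(x−5).
At (27, 8): MRS = 3/11.
So at (27, 8) the consumer would give up 3/11 units of y for one more unit of x.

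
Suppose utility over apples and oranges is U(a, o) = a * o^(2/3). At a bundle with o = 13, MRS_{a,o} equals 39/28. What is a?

MU_a = o^(2/3) and MU_o = 2/3·a·o^(-1/3).
MRS = MU_a/MU_o = (1.5)·o/a.
Substitute o = 13: MRS = 19.5/a. Setting 19.5/a = 39/28 gives a = 19.5/(39/28) = 14.

a = 14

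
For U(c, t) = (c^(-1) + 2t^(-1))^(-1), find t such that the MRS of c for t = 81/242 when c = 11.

t = 9

For CES with ρ = -1, MRS = (1/2)·(t/c)^2.
Setting (1/2)·(t/11)^2 = 81/242 gives (t/11)^2 = 81/121, so t/11 = 9/11 and t = 9.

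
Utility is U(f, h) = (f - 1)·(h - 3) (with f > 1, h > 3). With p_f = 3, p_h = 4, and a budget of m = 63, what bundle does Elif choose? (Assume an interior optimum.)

f* = 9, h* = 9

MU_f = (h−3), MU_h = (f−1).
MRS = (h−3)/(f−1).
Tangency: set MRS = p_f/p_h = 3/4 = 0.75.
So (h − 3)/(f − 1) = 0.75, i.e. (h − 3) = 0.75·(f − 1).
Rewrite the budget in excess-of-subsistence terms: 3·(f − 1) + 4·(h − 3) = 63 − 3·1 − 4·3 = 48.
Substituting, 6·(f − 1) = 48, so f − 1 = 8 and f* = 9.
Then h − 3 = 0.75·8 = 6, so h* = 9.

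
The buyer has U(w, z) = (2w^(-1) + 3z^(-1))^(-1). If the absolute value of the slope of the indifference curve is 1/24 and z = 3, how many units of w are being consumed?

For CES with ρ = -1, MRS = (2/3)·(z/w)^2.
Setting (2/3)·(3/w)^2 = 1/24 gives (3/w)^2 = 1/16, so 3/w = 0.25 and w = 12.

w = 12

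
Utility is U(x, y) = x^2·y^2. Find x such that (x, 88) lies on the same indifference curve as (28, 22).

x = 7

U(28, 22) = 379456.
Set U(x, 88) = 379456 and solve.
With y = 88: 88^2 = 7744, so x^2 = 379456/7744 = 49; taking the square root, x = 7.
Check: U(7, 88) = 379456.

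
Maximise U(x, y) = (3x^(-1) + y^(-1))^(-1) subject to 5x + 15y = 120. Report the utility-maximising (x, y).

For CES with ρ = -1, MRS = (3/1)·(y/x)^2.
Tangency: set MRS = p_x/p_y = 5/15 = 1/3.
So (y/x)^2 = 1/9; taking the square root, y/x = 1/3, i.e. y = (1/3)·x.
Substitute into the budget 5·x + 15·y = 120: 10·x = 120, so x* = 12 and y* = (1/3)·12 = 4.

x* = 12, y* = 4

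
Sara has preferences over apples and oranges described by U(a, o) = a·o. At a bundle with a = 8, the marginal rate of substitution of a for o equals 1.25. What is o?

MU_a = o and MU_o = a.
MRS = MU_a/MU_o = o/a.
Substitute a = 8: MRS = o/8. Setting o/8 = 1.25 gives o = 1.25·8 = 10.

o = 10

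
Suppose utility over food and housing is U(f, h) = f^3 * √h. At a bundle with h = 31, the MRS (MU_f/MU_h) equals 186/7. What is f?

MU_f = 3·f^2·√h and MU_h = 0.5·f^3·h^(-0.5).
MRS = MU_f/MU_h = (6)·h/f.
Substitute h = 31: MRS = 186/f. Setting 186/f = 186/7 gives f = 186/(186/7) = 7.

f = 7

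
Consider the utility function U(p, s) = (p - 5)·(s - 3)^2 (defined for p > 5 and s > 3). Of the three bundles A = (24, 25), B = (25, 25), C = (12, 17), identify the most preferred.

Bundle B

Evaluate utility at each bundle:
U(A) = 9196.
U(B) = 9680.
U(C) = 1372.
Highest utility is B, so B ≻ A ≻ C.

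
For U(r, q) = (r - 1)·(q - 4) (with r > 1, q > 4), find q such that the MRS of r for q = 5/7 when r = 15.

q = 14

MU_r = (q−4), MU_q = (r−1).
MRS = (q−4)/(r−1).
Substitute r = 15: MRS = (q − 4)/14. Setting this equal to 5/7 gives q − 4 = (5/7)·14 = 10, so q = 14.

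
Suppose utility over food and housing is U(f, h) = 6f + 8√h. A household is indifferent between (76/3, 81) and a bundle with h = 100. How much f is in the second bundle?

U(76/3, 81) = 224.
Set U(f, 100) = 224 and solve.
With h = 100: √100 = 10, so 6f = 224 − 8·10 = 144 and f = 24.
Check: U(24, 100) = 224.

f = 24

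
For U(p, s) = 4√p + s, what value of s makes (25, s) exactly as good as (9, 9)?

s = 1

U(9, 9) = 21.
Set U(25, s) = 21 and solve.
With p = 25: √25 = 5, so s = 21 − 4·5 = 1.
Check: U(25, 1) = 21.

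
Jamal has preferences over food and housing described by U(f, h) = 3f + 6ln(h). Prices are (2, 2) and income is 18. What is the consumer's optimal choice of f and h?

f* = 7, h* = 2

MU_f = 3, MU_h = 6/h.
MRS = 3 ÷ (6/h).
Tangency: set MRS = p_f/p_h = 2/2 = 1.
MRS depends only on h: 0.5·h = 1 ⇒ h* = 1/0.5 = 2.
From the budget, 2·f = 18 − 2·2 = 14, so f* = 7.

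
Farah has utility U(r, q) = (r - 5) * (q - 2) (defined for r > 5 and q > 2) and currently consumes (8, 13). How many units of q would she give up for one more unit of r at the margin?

MU_r = (q−2), MU_q = (r−5).
MRS = (q−2)/(r−5).
At (8, 13): MRS = 11/3.
So at (8, 13) the consumer would give up 11/3 units of q for one more unit of r.

MRS = 11/3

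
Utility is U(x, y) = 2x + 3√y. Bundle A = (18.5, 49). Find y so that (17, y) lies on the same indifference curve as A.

y = 64

U(18.5, 49) = 58.
Set U(17, y) = 58 and solve.
With x = 17: 3√y = 58 − 2·17 = 24, so √y = 8 and y = 64.
Check: U(17, 64) = 58.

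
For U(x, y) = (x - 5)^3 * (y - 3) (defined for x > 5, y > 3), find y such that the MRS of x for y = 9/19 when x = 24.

MU_x = 3·(x−5)^2·(y−3), MU_y = (x−5)^3.
MRS = (3/1)·(y−3)/(x−5).
Substitute x = 24: MRS = (y − 3)/(19/3). Setting this equal to 9/19 gives y − 3 = (9/19)·(19/3) = 3, so y = 6.

y = 6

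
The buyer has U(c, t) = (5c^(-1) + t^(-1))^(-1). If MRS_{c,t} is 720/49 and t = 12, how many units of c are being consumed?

c = 7

For CES with ρ = -1, MRS = (5/1)·(t/c)^2.
Setting (5/1)·(12/c)^2 = 720/49 gives (12/c)^2 = 144/49, so 12/c = 12/7 and c = 7.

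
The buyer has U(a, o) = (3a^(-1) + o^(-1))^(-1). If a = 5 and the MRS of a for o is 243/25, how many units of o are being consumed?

o = 9

For CES with ρ = -1, MRS = (3/1)·(o/a)^2.
Setting (3/1)·(o/5)^2 = 243/25 gives (o/5)^2 = 81/25, so o/5 = 1.8 and o = 9.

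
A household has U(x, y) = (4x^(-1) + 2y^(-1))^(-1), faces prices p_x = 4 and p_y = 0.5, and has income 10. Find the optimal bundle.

For CES with ρ = -1, MRS = (4/2)·(y/x)^2.
Tangency: set MRS = p_x/p_y = 4/0.5 = 8.
So (y/x)^2 = 4; taking the square root, y/x = 2, i.e. y = 2·x.
Substitute into the budget 4·x + 0.5·y = 10: 5·x = 10, so x* = 2 and y* = 2·2 = 4.

x* = 2, y* = 4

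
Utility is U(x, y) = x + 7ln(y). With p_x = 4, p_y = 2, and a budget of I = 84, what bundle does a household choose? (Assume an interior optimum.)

MU_x = 1, MU_y = 7/y.
MRS = 1 ÷ (7/y).
Tangency: set MRS = p_x/p_y = 4/2 = 2.
MRS depends only on y: (1/7)·y = 2 ⇒ y* = 2/(1/7) = 14.
From the budget, 4·x = 84 − 2·14 = 56, so x* = 14.

x* = 14, y* = 14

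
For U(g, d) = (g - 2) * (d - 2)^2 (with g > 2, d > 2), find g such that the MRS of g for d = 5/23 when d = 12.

g = 25

MU_g = (d−2)^2, MU_d = 2·(g−2)·(d−2).
MRS = (1/2)·(d−2)/(g−2).
Substitute d = 12: MRS = 5/(g − 2). Setting this equal to 5/23 gives g − 2 = 5/(5/23) = 23, so g = 25.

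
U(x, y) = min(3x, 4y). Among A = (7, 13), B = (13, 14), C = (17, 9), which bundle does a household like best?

Bundle B

Evaluate utility at each bundle:
U(A) = 21.
U(B) = 39.
U(C) = 36.
Highest utility is B, so B ≻ C ≻ A.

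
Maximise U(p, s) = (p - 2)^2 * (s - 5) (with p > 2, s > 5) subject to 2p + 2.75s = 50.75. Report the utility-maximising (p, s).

MU_p = 2·(p−2)·(s−5), MU_s = (p−2)^2.
MRS = (2/1)·(s−5)/(p−2).
Tangency: set MRS = p_p/p_s = 2/2.75 = 8/11.
So (2/1)·(s − 5)/(p − 2) = 8/11, i.e. (s − 5) = (4/11)·(p − 2).
Rewrite the budget in excess-of-subsistence terms: 2·(p − 2) + 2.75·(s − 5) = 50.75 − 2·2 − 2.75·5 = 33.
Substituting, 3·(p − 2) = 33, so p − 2 = 11 and p* = 13.
Then s − 5 = (4/11)·11 = 4, so s* = 9.

p* = 13, s* = 9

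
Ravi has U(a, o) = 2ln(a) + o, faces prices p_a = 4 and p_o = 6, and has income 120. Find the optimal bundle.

MU_a = 2/a, MU_o = 1.
MRS = 2/a ÷ 1.
Tangency: set MRS = p_a/p_o = 4/6 = 2/3.
MRS depends only on a: 2/a = 2/3 ⇒ a* = 2/(2/3) = 3.
From the budget, 6·o = 120 − 4·3 = 108, so o* = 18.

a* = 3, o* = 18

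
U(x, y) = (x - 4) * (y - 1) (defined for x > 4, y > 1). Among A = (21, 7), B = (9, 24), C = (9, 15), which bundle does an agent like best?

Bundle B

Evaluate utility at each bundle:
U(A) = 102.
U(B) = 115.
U(C) = 70.
Highest utility is B, so B ≻ A ≻ C.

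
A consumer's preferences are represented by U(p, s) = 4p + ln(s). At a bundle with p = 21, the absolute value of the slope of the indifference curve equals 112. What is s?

MU_p = 4, MU_s = 1/s.
MRS = 4 ÷ (1/s).
MRS depends only on s: 4·s = 112 ⇒ s = 112/4 = 28.

s = 28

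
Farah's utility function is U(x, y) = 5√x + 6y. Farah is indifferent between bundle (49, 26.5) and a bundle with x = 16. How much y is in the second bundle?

U(49, 26.5) = 194.
Set U(16, y) = 194 and solve.
With x = 16: √16 = 4, so 6y = 194 − 5·4 = 174 and y = 29.
Check: U(16, 29) = 194.

y = 29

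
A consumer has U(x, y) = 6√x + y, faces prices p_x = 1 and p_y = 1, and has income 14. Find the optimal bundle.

x* = 9, y* = 5

MU_x = 6/(2√x), MU_y = 1.
MRS = 6/(2√x) ÷ 1.
Tangency: set MRS = p_x/p_y = 1/1 = 1.
MRS depends only on x: 3/√x = 1 ⇒ √x = 3/1 = 3 ⇒ x* = 9.
From the budget, 1·y = 14 − 1·9 = 5, so y* = 5.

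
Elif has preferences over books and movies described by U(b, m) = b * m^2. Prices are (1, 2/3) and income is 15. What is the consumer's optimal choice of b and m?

b* = 5, m* = 15

MU_b = m^2 and MU_m = 2·b·m.
MRS = MU_b/MU_m = (1/2)·m/b.
Tangency: set MRS = p_b/p_m = 1/(2/3) = 1.5.
So (1/2)·m/b = 1.5, i.e. m = 3·b.
Substitute into the budget 1·b + (2/3)·m = 15: 3·b = 15, so b* = 5.
Then m* = 3·5 = 15.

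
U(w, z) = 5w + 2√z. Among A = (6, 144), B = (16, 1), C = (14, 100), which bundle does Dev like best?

Bundle C

Evaluate utility at each bundle:
U(A) = 54.000.
U(B) = 82.000.
U(C) = 90.000.
Highest utility is C, so C ≻ B ≻ A.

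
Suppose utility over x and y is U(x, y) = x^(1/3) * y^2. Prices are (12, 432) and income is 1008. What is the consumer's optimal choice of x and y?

MU_x = 1/3·x^(-2/3)·y^2 and MU_y = 2·x^(1/3)·y.
MRS = MU_x/MU_y = (1/6)·y/x.
Tangency: set MRS = p_x/p_y = 12/432 = 1/36.
So (1/6)·y/x = 1/36, i.e. y = (1/6)·x.
Substitute into the budget 12·x + 432·y = 1008: 84·x = 1008, so x* = 12.
Then y* = (1/6)·12 = 2.

x* = 12, y* = 2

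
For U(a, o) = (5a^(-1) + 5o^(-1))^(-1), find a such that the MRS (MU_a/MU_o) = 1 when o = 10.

For CES with ρ = -1, MRS = (o/a)^2.
Setting (10/a)^2 = 1 gives 10/a = 1 and a = 10.

a = 10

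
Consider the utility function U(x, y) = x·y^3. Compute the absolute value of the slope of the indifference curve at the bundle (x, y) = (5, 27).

MU_x = y^3 and MU_y = 3·x·y^2.
MRS = MU_x/MU_y = (1/3)·y/x.
At (5, 27): MRS = 1.8.
So at (5, 27) the consumer would give up 1.8 units of y for one more unit of x.

MRS = 1.8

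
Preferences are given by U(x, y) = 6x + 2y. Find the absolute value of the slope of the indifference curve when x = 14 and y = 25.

MU_x = 6, MU_y = 2, so MRS = 6/2 = 3 at every bundle.
At (14, 25): MRS = 3.
That is, one extra unit of x is worth 3 units of y at the margin.

MRS = 3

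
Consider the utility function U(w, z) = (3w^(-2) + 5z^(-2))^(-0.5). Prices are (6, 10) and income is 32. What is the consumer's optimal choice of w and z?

For CES with ρ = -2, MRS = (3/5)·(z/w)^3.
Tangency: set MRS = p_w/p_z = 6/10 = 0.6.
So (z/w)^3 = 1; taking the cube root, z/w = 1, i.e. z = w.
Substitute into the budget 6·w + 10·z = 32: 16·w = 32, so w* = 2 and z* = 2.

w* = 2, z* = 2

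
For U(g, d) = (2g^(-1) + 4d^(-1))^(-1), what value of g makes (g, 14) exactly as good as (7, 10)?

g = 5

U depends on (g, d) only through S = 2g^(-1) + 4d^(-1), so equal utility means equal S. At (7, 10): S = 24/35.
With d = 14: 4·14^(-1) = 2/7, so 2g^(-1) = 24/35 − 2/7 = 0.4, i.e. g^(-1) = 0.2.
Hence g = 1/0.2 = 5.
Check: U(5, 14) = 1.4583.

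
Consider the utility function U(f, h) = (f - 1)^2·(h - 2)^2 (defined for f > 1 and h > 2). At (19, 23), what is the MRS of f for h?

MU_f = 2·(f−1)·(h−2)^2, MU_h = 2·(f−1)^2·(h−2).
MRS = (h−2)/(f−1).
At (19, 23): MRS = 7/6.
So at (19, 23) the consumer would give up 7/6 units of h for one more unit of f.

MRS = 7/6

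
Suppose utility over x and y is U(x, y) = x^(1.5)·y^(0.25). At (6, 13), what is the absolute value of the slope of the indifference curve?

MU_x = 1.5·√x·y^(0.25) and MU_y = 0.25·x^(1.5)·y^(-0.75).
MRS = MU_x/MU_y = (6)·y/x.
At (6, 13): MRS = 13.
So at (6, 13) the consumer would give up 13 units of y for one more unit of x.

MRS = 13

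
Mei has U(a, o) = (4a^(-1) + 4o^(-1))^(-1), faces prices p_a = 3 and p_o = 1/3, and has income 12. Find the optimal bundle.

a* = 3, o* = 9

For CES with ρ = -1, MRS = (o/a)^2.
Tangency: set MRS = p_a/p_o = 3/(1/3) = 9.
So (o/a)^2 = 9; taking the square root, o/a = 3, i.e. o = 3·a.
Substitute into the budget 3·a + (1/3)·o = 12: 4·a = 12, so a* = 3 and o* = 3·3 = 9.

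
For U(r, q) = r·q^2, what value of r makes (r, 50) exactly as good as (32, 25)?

U(32, 25) = 20000.
Set U(r, 50) = 20000 and solve.
With q = 50: 50^2 = 2500, so r = 20000/2500 = 8.
Check: U(8, 50) = 20000.

r = 8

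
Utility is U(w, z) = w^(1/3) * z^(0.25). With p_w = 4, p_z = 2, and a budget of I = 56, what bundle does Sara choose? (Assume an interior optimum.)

w* = 8, z* = 12

MU_w = 1/3·w^(-2/3)·z^(0.25) and MU_z = 0.25·w^(1/3)·z^(-0.75).
MRS = MU_w/MU_z = (4/3)·z/w.
Tangency: set MRS = p_w/p_z = 4/2 = 2.
So (4/3)·z/w = 2, i.e. z = 1.5·w.
Substitute into the budget 4·w + 2·z = 56: 7·w = 56, so w* = 8.
Then z* = 1.5·8 = 12.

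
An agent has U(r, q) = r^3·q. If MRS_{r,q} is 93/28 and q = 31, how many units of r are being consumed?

r = 28

MU_r = 3·r^2·q and MU_q = r^3.
MRS = MU_r/MU_q = (3/1)·q/r.
Substitute q = 31: MRS = 93/r. Setting 93/r = 93/28 gives r = 93/(93/28) = 28.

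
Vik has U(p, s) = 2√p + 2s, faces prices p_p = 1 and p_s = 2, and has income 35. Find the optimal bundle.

MU_p = 2/(2√p), MU_s = 2.
MRS = 2/(2√p) ÷ 2.
Tangency: set MRS = p_p/p_s = 1/2 = 0.5.
MRS depends only on p: 0.5/√p = 0.5 ⇒ √p = 0.5/0.5 = 1 ⇒ p* = 1.
From the budget, 2·s = 35 − 1·1 = 34, so s* = 17.

p* = 1, s* = 17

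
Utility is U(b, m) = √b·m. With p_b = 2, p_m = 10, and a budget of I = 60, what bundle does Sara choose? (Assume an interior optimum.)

MU_b = 0.5·b^(-0.5)·m and MU_m = √b.
MRS = MU_b/MU_m = (0.5)·m/b.
Tangency: set MRS = p_b/p_m = 2/10 = 0.2.
So (0.5)·m/b = 0.2, i.e. m = 0.4·b.
Substitute into the budget 2·b + 10·m = 60: 6·b = 60, so b* = 10.
Then m* = 0.4·10 = 4.

b* = 10, m* = 4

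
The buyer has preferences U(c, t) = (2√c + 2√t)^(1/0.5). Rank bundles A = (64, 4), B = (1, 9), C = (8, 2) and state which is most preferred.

Bundle A

Evaluate utility at each bundle:
U(A) = 400.000.
U(B) = 64.000.
U(C) = 72.000.
Highest utility is A, so A ≻ C ≻ B.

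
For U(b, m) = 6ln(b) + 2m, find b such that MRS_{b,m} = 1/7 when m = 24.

b = 21

MU_b = 6/b, MU_m = 2.
MRS = 6/b ÷ 2.
MRS depends only on b: 3/b = 1/7 ⇒ b = 3/(1/7) = 21.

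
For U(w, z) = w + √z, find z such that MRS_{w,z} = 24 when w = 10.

z = 144

MU_w = 1, MU_z = 1/(2√z).
MRS = 1 ÷ (1/(2√z)).
MRS depends only on z: 2·√z = 24 ⇒ √z = 24/2 = 12 ⇒ z = 144.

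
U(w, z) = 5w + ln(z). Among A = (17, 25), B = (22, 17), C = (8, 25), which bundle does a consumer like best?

Bundle B

Evaluate utility at each bundle:
U(A) = 88.219.
U(B) = 112.833.
U(C) = 43.219.
Highest utility is B, so B ≻ A ≻ C.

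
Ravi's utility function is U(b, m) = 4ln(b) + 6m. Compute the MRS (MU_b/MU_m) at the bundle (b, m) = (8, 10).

MU_b = 4/b, MU_m = 6.
MRS = 4/b ÷ 6.
At (8, 10): MRS = 1/12.
The indifference curve has slope −1/12 at this bundle.

MRS = 1/12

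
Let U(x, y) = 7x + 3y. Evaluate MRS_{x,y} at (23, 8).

MRS = 7/3

MU_x = 7, MU_y = 3, so MRS = 7/3 at every bundle.
At (23, 8): MRS = 7/3.
The indifference curve has slope −7/3 at this bundle.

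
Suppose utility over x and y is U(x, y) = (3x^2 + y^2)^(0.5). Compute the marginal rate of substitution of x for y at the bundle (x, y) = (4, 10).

MRS = 1.2

For CES with ρ = 2, MRS = (3/1)·(y/x)^(-1).
At (4, 10): MRS = 1.2.
That is, one extra unit of x is worth 1.2 units of y at the margin.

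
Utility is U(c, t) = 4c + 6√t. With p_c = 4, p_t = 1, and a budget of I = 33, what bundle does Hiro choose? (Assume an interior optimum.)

c* = 6, t* = 9

MU_c = 4, MU_t = 6/(2√t).
MRS = 4 ÷ (6/(2√t)).
Tangency: set MRS = p_c/p_t = 4/1 = 4.
MRS depends only on t: (4/3)·√t = 4 ⇒ √t = 4/(4/3) = 3 ⇒ t* = 9.
From the budget, 4·c = 33 − 1·9 = 24, so c* = 6.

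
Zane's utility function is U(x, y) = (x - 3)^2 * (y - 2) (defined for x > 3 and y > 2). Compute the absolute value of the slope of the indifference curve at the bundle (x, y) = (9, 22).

MRS = 20/3

MU_x = 2·(x−3)·(y−2), MU_y = (x−3)^2.
MRS = (2/1)·(y−2)/(x−3).
At (9, 22): MRS = 20/3.
The indifference curve has slope −20/3 at this bundle.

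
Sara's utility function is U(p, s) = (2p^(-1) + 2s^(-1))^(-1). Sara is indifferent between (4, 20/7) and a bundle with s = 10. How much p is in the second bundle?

U depends on (p, s) only through S = 2p^(-1) + 2s^(-1), so equal utility means equal S. At (4, 20/7): S = 1.2.
With s = 10: 2·10^(-1) = 0.2, so 2p^(-1) = 1.2 − 0.2 = 1, i.e. p^(-1) = 0.5.
Hence p = 1/0.5 = 2.
Check: U(2, 10) = 0.8333.

p = 2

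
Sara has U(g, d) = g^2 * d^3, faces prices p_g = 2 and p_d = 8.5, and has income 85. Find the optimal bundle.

MU_g = 2·g·d^3 and MU_d = 3·g^2·d^2.
MRS = MU_g/MU_d = (2/3)·d/g.
Tangency: set MRS = p_g/p_d = 2/8.5 = 4/17.
So (2/3)·d/g = 4/17, i.e. d = (6/17)·g.
Substitute into the budget 2·g + 8.5·d = 85: 5·g = 85, so g* = 17.
Then d* = (6/17)·17 = 6.

g* = 17, d* = 6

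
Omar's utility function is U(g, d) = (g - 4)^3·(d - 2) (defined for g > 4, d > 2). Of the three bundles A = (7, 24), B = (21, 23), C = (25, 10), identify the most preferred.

Bundle B

Evaluate utility at each bundle:
U(A) = 594.
U(B) = 103173.
U(C) = 74088.
Highest utility is B, so B ≻ C ≻ A.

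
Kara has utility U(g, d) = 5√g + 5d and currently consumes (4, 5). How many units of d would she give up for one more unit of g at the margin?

MRS = 0.25

MU_g = 5/(2√g), MU_d = 5.
MRS = 5/(2√g) ÷ 5.
At (4, 5): MRS = 0.25.
The indifference curve has slope −0.25 at this bundle.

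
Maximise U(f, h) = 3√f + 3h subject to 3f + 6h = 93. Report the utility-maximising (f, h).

MU_f = 3/(2√f), MU_h = 3.
MRS = 3/(2√f) ÷ 3.
Tangency: set MRS = p_f/p_h = 3/6 = 0.5.
MRS depends only on f: 0.5/√f = 0.5 ⇒ √f = 0.5/0.5 = 1 ⇒ f* = 1.
From the budget, 6·h = 93 − 3·1 = 90, so h* = 15.

f* = 1, h* = 15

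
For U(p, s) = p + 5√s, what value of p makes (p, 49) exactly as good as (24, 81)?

U(24, 81) = 69.
Set U(p, 49) = 69 and solve.
With s = 49: √49 = 7, so p = 69 − 5·7 = 34.
Check: U(34, 49) = 69.

p = 34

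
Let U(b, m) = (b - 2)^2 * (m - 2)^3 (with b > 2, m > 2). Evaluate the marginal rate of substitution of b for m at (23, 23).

MU_b = 2·(b−2)·(m−2)^3, MU_m = 3·(b−2)^2·(m−2)^2.
MRS = (2/3)·(m−2)/(b−2).
At (23, 23): MRS = 2/3.
That is, one extra unit of b is worth 2/3 units of m at the margin.

MRS = 2/3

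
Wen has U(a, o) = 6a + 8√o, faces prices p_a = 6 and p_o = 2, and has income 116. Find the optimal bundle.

MU_a = 6, MU_o = 8/(2√o).
MRS = 6 ÷ (8/(2√o)).
Tangency: set MRS = p_a/p_o = 6/2 = 3.
MRS depends only on o: 1.5·√o = 3 ⇒ √o = 3/1.5 = 2 ⇒ o* = 4.
From the budget, 6·a = 116 − 2·4 = 108, so a* = 18.

a* = 18, o* = 4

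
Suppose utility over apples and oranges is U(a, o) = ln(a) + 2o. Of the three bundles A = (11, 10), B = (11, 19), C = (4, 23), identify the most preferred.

Bundle C

Evaluate utility at each bundle:
U(A) = 22.398.
U(B) = 40.398.
U(C) = 47.386.
Highest utility is C, so C ≻ B ≻ A.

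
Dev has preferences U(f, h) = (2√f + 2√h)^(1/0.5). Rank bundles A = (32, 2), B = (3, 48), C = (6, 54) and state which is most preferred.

Bundle C

Evaluate utility at each bundle:
U(A) = 200.000.
U(B) = 300.000.
U(C) = 384.000.
Highest utility is C, so C ≻ B ≻ A.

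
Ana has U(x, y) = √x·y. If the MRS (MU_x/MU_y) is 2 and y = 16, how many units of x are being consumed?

MU_x = 0.5·x^(-0.5)·y and MU_y = √x.
MRS = MU_x/MU_y = (0.5)·y/x.
Substitute y = 16: MRS = 8/x. Setting 8/x = 2 gives x = 8/2 = 4.

x = 4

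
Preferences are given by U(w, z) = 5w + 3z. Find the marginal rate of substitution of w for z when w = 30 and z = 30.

MRS = 5/3

MU_w = 5, MU_z = 3, so MRS = 5/3 at every bundle.
At (30, 30): MRS = 5/3.
So at (30, 30) the consumer would give up 5/3 units of z for one more unit of w.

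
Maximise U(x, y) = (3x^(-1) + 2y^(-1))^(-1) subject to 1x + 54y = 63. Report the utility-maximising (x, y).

For CES with ρ = -1, MRS = (3/2)·(y/x)^2.
Tangency: set MRS = p_x/p_y = 1/54.
So (y/x)^2 = 1/81; taking the square root, y/x = 1/9, i.e. y = (1/9)·x.
Substitute into the budget 1·x + 54·y = 63: 7·x = 63, so x* = 9 and y* = (1/9)·9 = 1.

x* = 9, y* = 1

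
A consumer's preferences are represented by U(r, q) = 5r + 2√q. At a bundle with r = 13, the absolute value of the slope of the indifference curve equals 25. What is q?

q = 25

MU_r = 5, MU_q = 2/(2√q).
MRS = 5 ÷ (2/(2√q)).
MRS depends only on q: 5·√q = 25 ⇒ √q = 25/5 = 5 ⇒ q = 25.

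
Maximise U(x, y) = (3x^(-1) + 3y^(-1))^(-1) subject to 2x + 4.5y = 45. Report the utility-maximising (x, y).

x* = 9, y* = 6

For CES with ρ = -1, MRS = (y/x)^2.
Tangency: set MRS = p_x/p_y = 2/4.5 = 4/9.
So (y/x)^2 = 4/9; taking the square root, y/x = 2/3, i.e. y = (2/3)·x.
Substitute into the budget 2·x + 4.5·y = 45: 5·x = 45, so x* = 9 and y* = (2/3)·9 = 6.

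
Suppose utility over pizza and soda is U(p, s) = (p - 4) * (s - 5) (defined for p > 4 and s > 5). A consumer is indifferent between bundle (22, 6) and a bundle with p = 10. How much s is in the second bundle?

U(22, 6) = 18.
Set U(10, s) = 18 and solve.
With p = 10: (10 − 4) = 6, so (s − 5) = 18/6 = 3.
So s = 5 + 3 = 8.
Check: U(10, 8) = 18.

s = 8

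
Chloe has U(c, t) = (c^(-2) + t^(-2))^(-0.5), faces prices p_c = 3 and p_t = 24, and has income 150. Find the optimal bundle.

c* = 10, t* = 5

For CES with ρ = -2, MRS = (t/c)^3.
Tangency: set MRS = p_c/p_t = 3/24 = 0.125.
So (t/c)^3 = 0.125; taking the cube root, t/c = 0.5, i.e. t = 0.5·c.
Substitute into the budget 3·c + 24·t = 150: 15·c = 150, so c* = 10 and t* = 0.5·10 = 5.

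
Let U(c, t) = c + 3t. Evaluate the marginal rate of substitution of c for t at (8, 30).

MU_c = 1, MU_t = 3, so MRS = 1/3 at every bundle.
At (8, 30): MRS = 1/3.
So at (8, 30) the consumer would give up 1/3 units of t for one more unit of c.

MRS = 1/3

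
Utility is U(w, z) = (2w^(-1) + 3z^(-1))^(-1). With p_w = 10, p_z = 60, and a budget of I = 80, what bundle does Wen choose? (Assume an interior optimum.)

w* = 2, z* = 1

For CES with ρ = -1, MRS = (2/3)·(z/w)^2.
Tangency: set MRS = p_w/p_z = 10/60 = 1/6.
So (z/w)^2 = 0.25; taking the square root, z/w = 0.5, i.e. z = 0.5·w.
Substitute into the budget 10·w + 60·z = 80: 40·w = 80, so w* = 2 and z* = 0.5·2 = 1.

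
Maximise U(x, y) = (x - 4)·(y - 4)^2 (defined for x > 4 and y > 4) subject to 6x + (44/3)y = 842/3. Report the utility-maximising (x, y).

MU_x = (y−4)^2, MU_y = 2·(x−4)·(y−4).
MRS = (1/2)·(y−4)/(x−4).
Tangency: set MRS = p_x/p_y = 6/(44/3) = 9/22.
So (1/2)·(y − 4)/(x − 4) = 9/22, i.e. (y − 4) = (9/11)·(x − 4).
Rewrite the budget in excess-of-subsistence terms: 6·(x − 4) + (44/3)·(y − 4) = 842/3 − 6·4 − (44/3)·4 = 198.
Substituting, 18·(x − 4) = 198, so x − 4 = 11 and x* = 15.
Then y − 4 = (9/11)·11 = 9, so y* = 13.

x* = 15, y* = 13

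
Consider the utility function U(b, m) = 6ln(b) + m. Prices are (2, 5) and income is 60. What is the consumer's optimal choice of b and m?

b* = 15, m* = 6

MU_b = 6/b, MU_m = 1.
MRS = 6/b ÷ 1.
Tangency: set MRS = p_b/p_m = 2/5 = 0.4.
MRS depends only on b: 6/b = 0.4 ⇒ b* = 6/0.4 = 15.
From the budget, 5·m = 60 − 2·15 = 30, so m* = 6.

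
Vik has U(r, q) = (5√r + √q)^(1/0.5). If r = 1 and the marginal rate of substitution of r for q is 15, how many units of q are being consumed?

For CES with ρ = 0.5, MRS = (5/1)·√(q/r).
Setting (5/1)·√(q/1) = 15 gives √(q/1) = 3, so q/1 = 9 and q = 9.

q = 9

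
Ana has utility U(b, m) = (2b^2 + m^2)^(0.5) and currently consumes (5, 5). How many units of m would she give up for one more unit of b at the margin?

MRS = 2

For CES with ρ = 2, MRS = (2/1)·(m/b)^(-1).
At (5, 5): MRS = 2.
The indifference curve has slope −2 at this bundle.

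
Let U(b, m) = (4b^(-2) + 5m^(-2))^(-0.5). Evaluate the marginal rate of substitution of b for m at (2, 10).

MRS = 100

For CES with ρ = -2, MRS = (4/5)·(m/b)^3.
At (2, 10): MRS = 100.
The indifference curve has slope −100 at this bundle.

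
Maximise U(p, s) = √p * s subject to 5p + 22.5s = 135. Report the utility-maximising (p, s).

p* = 9, s* = 4

MU_p = 0.5·p^(-0.5)·s and MU_s = √p.
MRS = MU_p/MU_s = (0.5)·s/p.
Tangency: set MRS = p_p/p_s = 5/22.5 = 2/9.
So (0.5)·s/p = 2/9, i.e. s = (4/9)·p.
Substitute into the budget 5·p + 22.5·s = 135: 15·p = 135, so p* = 9.
Then s* = (4/9)·9 = 4.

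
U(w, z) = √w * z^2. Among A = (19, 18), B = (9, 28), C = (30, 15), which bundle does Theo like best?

Bundle B

Evaluate utility at each bundle:
U(A) = 1412.283.
U(B) = 2352.000.
U(C) = 1232.376.
Highest utility is B, so B ≻ A ≻ C.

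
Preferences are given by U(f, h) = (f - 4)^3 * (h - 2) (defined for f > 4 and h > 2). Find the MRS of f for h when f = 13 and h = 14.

MU_f = 3·(f−4)^2·(h−2), MU_h = (f−4)^3.
MRS = (3/1)·(h−2)/(f−4).
At (13, 14): MRS = 4.
So at (13, 14) the consumer would give up 4 units of h for one more unit of f.

MRS = 4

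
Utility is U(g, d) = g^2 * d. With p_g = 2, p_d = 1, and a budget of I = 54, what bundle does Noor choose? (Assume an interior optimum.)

MU_g = 2·g·d and MU_d = g^2.
MRS = MU_g/MU_d = (2/1)·d/g.
Tangency: set MRS = p_g/p_d = 2/1 = 2.
So (2/1)·d/g = 2, i.e. d = g.
Substitute into the budget 2·g + 1·d = 54: 3·g = 54, so g* = 18.
Then d* = 18.

g* = 18, d* = 18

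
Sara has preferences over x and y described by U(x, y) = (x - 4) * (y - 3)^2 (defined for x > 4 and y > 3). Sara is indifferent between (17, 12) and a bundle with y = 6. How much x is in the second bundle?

U(17, 12) = 1053.
Set U(x, 6) = 1053 and solve.
With y = 6: (6 − 3)^2 = 9, so (x − 4) = 1053/9 = 117.
So x = 4 + 117 = 121.
Check: U(121, 6) = 1053.

x = 121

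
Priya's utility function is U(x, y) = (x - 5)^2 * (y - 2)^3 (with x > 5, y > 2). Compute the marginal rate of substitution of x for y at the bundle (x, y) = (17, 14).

MRS = 2/3

MU_x = 2·(x−5)·(y−2)^3, MU_y = 3·(x−5)^2·(y−2)^2.
MRS = (2/3)·(y−2)/(x−5).
At (17, 14): MRS = 2/3.
That is, one extra unit of x is worth 2/3 units of y at the margin.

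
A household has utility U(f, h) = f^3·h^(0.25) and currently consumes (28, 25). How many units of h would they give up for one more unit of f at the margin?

MRS = 75/7

MU_f = 3·f^2·h^(0.25) and MU_h = 0.25·f^3·h^(-0.75).
MRS = MU_f/MU_h = (12)·h/f.
At (28, 25): MRS = 75/7.
The indifference curve has slope −75/7 at this bundle.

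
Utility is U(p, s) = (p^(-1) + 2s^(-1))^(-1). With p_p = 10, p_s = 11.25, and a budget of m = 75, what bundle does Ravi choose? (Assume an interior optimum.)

p* = 3, s* = 4

For CES with ρ = -1, MRS = (1/2)·(s/p)^2.
Tangency: set MRS = p_p/p_s = 10/11.25 = 8/9.
So (s/p)^2 = 16/9; taking the square root, s/p = 4/3, i.e. s = (4/3)·p.
Substitute into the budget 10·p + 11.25·s = 75: 25·p = 75, so p* = 3 and s* = (4/3)·3 = 4.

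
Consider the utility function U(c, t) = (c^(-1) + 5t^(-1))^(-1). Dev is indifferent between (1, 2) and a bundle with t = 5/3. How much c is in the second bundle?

c = 2

U depends on (c, t) only through S = c^(-1) + 5t^(-1), so equal utility means equal S. At (1, 2): S = 3.5.
With t = 5/3: 5·(5/3)^(-1) = 3, so c^(-1) = 3.5 − 3 = 0.5.
Hence c = 1/0.5 = 2.
Check: U(2, 5/3) = 0.2857.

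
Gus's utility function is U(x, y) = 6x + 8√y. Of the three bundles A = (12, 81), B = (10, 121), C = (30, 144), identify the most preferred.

Bundle C

Evaluate utility at each bundle:
U(A) = 144.000.
U(B) = 148.000.
U(C) = 276.000.
Highest utility is C, so C ≻ B ≻ A.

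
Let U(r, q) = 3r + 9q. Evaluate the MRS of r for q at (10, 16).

MU_r = 3, MU_q = 9, so MRS = 3/9 = 1/3 at every bundle.
At (10, 16): MRS = 1/3.
That is, one extra unit of r is worth 1/3 units of q at the margin.

MRS = 1/3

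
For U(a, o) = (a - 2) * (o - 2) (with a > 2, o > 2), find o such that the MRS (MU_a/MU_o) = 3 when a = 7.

MU_a = (o−2), MU_o = (a−2).
MRS = (o−2)/(a−2).
Substitute a = 7: MRS = (o − 2)/5. Setting this equal to 3 gives o − 2 = 3·5 = 15, so o = 17.

o = 17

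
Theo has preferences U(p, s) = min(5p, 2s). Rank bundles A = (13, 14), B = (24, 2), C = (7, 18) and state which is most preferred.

Evaluate utility at each bundle:
U(A) = 28.
U(B) = 4.
U(C) = 35.
Highest utility is C, so C ≻ A ≻ B.

Bundle C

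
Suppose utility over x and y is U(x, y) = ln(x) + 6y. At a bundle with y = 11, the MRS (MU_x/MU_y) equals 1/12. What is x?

x = 2

MU_x = 1/x, MU_y = 6.
MRS = 1/x ÷ 6.
MRS depends only on x: (1/6)/x = 1/12 ⇒ x = (1/6)/(1/12) = 2.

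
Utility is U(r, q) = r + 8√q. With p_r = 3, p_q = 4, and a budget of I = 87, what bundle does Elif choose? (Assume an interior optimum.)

MU_r = 1, MU_q = 8/(2√q).
MRS = 1 ÷ (8/(2√q)).
Tangency: set MRS = p_r/p_q = 3/4 = 0.75.
MRS depends only on q: 0.25·√q = 0.75 ⇒ √q = 0.75/0.25 = 3 ⇒ q* = 9.
From the budget, 3·r = 87 − 4·9 = 51, so r* = 17.

r* = 17, q* = 9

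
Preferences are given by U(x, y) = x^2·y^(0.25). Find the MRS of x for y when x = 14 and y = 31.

MRS = 124/7

MU_x = 2·x·y^(0.25) and MU_y = 0.25·x^2·y^(-0.75).
MRS = MU_x/MU_y = (8)·y/x.
At (14, 31): MRS = 124/7.
The indifference curve has slope −124/7 at this bundle.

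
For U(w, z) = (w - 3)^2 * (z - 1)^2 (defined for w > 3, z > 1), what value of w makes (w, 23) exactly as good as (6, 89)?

U(6, 89) = 69696.
Set U(w, 23) = 69696 and solve.
With z = 23: (23 − 1)^2 = 484, so (w − 3)^2 = 69696/484 = 144.
Taking the square root (with w > 3): w − 3 = 12, so w = 15.
Check: U(15, 23) = 69696.

w = 15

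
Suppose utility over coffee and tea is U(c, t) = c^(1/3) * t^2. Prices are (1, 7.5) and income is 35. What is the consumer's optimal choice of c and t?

MU_c = 1/3·c^(-2/3)·t^2 and MU_t = 2·c^(1/3)·t.
MRS = MU_c/MU_t = (1/6)·t/c.
Tangency: set MRS = p_c/p_t = 1/7.5 = 2/15.
So (1/6)·t/c = 2/15, i.e. t = 0.8·c.
Substitute into the budget 1·c + 7.5·t = 35: 7·c = 35, so c* = 5.
Then t* = 0.8·5 = 4.

c* = 5, t* = 4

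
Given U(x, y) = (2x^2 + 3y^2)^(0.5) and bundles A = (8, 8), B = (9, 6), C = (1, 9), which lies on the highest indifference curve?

Bundle A

Evaluate utility at each bundle:
U(A) = 17.889.
U(B) = 16.432.
U(C) = 15.652.
Highest utility is A, so A ≻ B ≻ C.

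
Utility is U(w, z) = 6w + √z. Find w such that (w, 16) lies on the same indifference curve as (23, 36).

w = 70/3

U(23, 36) = 144.
Set U(w, 16) = 144 and solve.
With z = 16: √16 = 4, so 6w = 144 − 4 = 140 and w = 70/3.
Check: U(70/3, 16) = 144.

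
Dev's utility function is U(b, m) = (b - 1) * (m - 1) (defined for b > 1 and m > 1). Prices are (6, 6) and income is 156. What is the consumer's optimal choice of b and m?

MU_b = (m−1), MU_m = (b−1).
MRS = (m−1)/(b−1).
Tangency: set MRS = p_b/p_m = 6/6 = 1.
So (m − 1)/(b − 1) = 1, i.e. (m − 1) = (b − 1).
Rewrite the budget in excess-of-subsistence terms: 6·(b − 1) + 6·(m − 1) = 156 − 6·1 − 6·1 = 144.
Substituting, 12·(b − 1) = 144, so b − 1 = 12 and b* = 13.
Then m − 1 = 12, so m* = 13.

b* = 13, m* = 13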